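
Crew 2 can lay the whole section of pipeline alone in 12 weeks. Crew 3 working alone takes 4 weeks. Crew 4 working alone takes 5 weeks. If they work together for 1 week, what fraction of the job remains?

Combined rate: 1/12 + 1/4 + 1/5 = (5 + 15 + 12)/60 = 32/60 = 8/15 per week.
In 1 week they complete 1·8/15 = 8/15 of the job.
So 7/15 remains.

7/15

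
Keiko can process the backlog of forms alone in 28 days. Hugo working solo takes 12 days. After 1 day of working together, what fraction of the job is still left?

37/42

Combined rate: 1/28 + 1/12 = (3 + 7)/84 = 10/84 = 5/42 per day.
In 1 day they complete 1·5/42 = 5/42 of the job.
So 37/42 remains.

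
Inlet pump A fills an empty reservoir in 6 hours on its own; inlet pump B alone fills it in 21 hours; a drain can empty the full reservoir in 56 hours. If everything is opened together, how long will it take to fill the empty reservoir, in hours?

Net rate = 1/6 + 1/21 − 1/56 = (28 + 8 − 3)/168 = 33/168 = 11/56 per hour.
Filling time = 1 ÷ (11/56) = 56/11 hours.

56/11 hours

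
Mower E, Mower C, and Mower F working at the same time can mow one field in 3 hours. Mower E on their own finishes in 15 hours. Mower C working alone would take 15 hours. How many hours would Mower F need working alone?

5 hours

Combined rate is 1/3 per hour.
Known contribution: 1/15 + 1/15 = (1 + 1)/15 = 2/15 per hour.
So Mower F's rate is 1/3 − 2/15 = 1/5, meaning 5 hours alone.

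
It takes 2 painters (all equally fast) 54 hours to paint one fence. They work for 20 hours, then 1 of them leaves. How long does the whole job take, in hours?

88 hours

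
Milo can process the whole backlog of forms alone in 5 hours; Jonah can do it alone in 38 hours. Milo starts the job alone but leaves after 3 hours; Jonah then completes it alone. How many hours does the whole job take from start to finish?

In 3 hours Milo does 3/5 of the job, leaving 2/5.
Jonah works at 1/38 per hour, so finishing takes 2/5 ÷ 1/38 = 76/5 hours.
Total time = 3 + 76/5 = 91/5 hours.

91/5 hours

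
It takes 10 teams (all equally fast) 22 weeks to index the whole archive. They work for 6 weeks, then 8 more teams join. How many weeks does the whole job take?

One team does 1/220 of the job per week.
After 6 weeks with 10 teams, 3/11 is done (8/11 left).
With 18 teams the rate is 18/220 = 9/110, so the rest takes 8/11 ÷ 9/110 = 80/9 weeks.
Total = 6 + 80/9 = 134/9 weeks.

134/9 weeks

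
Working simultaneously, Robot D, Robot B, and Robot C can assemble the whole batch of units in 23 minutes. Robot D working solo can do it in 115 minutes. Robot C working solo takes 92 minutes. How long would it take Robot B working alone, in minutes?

460/11 minutes

Combined rate is 1/23 per minute.
Known contribution: 1/115 + 1/92 = (4 + 5)/460 = 9/460 per minute.
So Robot B's rate is 1/23 − 9/460 = 11/460, meaning 460/11 minutes alone.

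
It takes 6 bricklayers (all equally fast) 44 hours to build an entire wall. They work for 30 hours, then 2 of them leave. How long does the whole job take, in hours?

One bricklayer does 1/264 of the job per hour.
After 30 hours with 6 bricklayers, 15/22 is done (7/22 left).
With 4 bricklayers the rate is 4/264 = 1/66, so the rest takes 7/22 ÷ 1/66 = 21 hours.
Total = 30 + 21 = 51 hours.

51 hours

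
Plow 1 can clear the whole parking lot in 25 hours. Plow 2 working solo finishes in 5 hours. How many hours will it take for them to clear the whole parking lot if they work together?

With two workers the combined time is the product over the sum: 25·5/(25+5) = 125/30 = 25/6 hours.

25/6 hours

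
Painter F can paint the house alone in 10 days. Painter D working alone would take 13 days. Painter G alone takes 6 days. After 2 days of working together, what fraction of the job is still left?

Combined rate: 1/10 + 1/13 + 1/6 = (39 + 30 + 65)/390 = 134/390 = 67/195 per day.
In 2 days they complete 2·67/195 = 134/195 of the job.
So 61/195 remains.

61/195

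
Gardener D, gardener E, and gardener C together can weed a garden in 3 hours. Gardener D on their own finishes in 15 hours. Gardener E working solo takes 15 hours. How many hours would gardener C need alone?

Combined rate is 1/3 per hour.
Known contribution: 1/15 + 1/15 = (1 + 1)/15 = 2/15 per hour.
So gardener C's rate is 1/3 − 2/15 = 1/5, meaning 5 hours alone.

5 hours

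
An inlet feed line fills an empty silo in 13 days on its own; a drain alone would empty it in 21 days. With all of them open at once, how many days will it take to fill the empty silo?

273/8 days

Net rate = 1/13 − 1/21 = (21 − 13)/273 = 8/273 per day.
Filling time = 1 ÷ (8/273) = 273/8 days.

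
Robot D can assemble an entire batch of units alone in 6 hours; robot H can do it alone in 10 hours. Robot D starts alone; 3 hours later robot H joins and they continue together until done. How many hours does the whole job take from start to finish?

39/8 hours

In 3 hours robot D does 3/6 = 1/2 of the job, leaving 1/2.
Robot D and robot H together work at 4/15 per hour, so finishing takes 1/2 ÷ 4/15 = 15/8 hours.
Total time = 3 + 15/8 = 39/8 hours.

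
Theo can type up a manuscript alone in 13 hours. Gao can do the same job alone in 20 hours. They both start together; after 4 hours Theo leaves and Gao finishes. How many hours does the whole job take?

180/13 hours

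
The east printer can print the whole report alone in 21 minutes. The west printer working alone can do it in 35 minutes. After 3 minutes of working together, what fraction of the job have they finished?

Combined rate: 1/21 + 1/35 = (5 + 3)/105 = 8/105 per minute.
In 3 minutes they complete 3·8/105 = 8/35 of the job.

8/35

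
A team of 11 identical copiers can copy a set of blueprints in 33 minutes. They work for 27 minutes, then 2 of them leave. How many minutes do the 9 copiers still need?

22/3 minutes

One copier does 1/363 of the job per minute.
After 27 minutes with 11 copiers, 9/11 is done (2/11 left).
With 9 copiers the rate is 9/363 = 3/121, so the rest takes 2/11 ÷ 3/121 = 22/3 minutes.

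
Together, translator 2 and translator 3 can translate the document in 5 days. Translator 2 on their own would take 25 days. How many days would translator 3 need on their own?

25/4 days

Combined rate is 1/5 per day.
Known contribution: 1/25 per day.
So translator 3's rate is 1/5 − 1/25 = 4/25, meaning 25/4 days alone.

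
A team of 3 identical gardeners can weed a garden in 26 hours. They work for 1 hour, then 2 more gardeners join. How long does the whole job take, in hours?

One gardener does 1/78 of the job per hour.
After 1 hour with 3 gardeners, 1/26 is done (25/26 left).
With 5 gardeners the rate is 5/78, so the rest takes 25/26 ÷ 5/78 = 15 hours.
Total = 1 + 15 = 16 hours.

16 hours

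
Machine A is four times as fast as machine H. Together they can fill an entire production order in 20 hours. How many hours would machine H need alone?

Let machine H's rate be r; then machine A's rate is 4r, so together (4 + 1)r = 5r = 1/20.
Thus r = 1/100 per hour.
Machine H alone: 100 hours; machine A alone: 25 hours.

100 hours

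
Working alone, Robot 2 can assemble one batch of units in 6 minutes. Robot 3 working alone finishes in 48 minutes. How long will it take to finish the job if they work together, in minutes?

16/3 minutes

With two workers the combined time is the product over the sum: 6·48/(6+48) = 288/54 = 16/3 minutes.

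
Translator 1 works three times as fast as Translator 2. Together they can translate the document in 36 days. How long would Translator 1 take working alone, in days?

Let Translator 2's rate be r; then Translator 1's rate is 3r, so together (3 + 1)r = 4r = 1/36.
Thus r = 1/144 per day.
Translator 2 alone: 144 days; Translator 1 alone: 48 days.

48 days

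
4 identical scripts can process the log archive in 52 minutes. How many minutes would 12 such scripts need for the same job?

Total work is 4·52 = 208 script-minutes.
With 12 scripts: 208/12 = 52/3 minutes.

52/3 minutes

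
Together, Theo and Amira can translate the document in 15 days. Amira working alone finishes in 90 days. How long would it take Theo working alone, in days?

Combined rate is 1/15 per day.
Known contribution: 1/90 per day.
So Theo's rate is 1/15 − 1/90 = 1/18, meaning 18 days alone.

18 days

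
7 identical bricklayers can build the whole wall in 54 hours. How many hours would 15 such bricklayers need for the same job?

126/5 hours

Total work is 7·54 = 378 bricklayer-hours.
With 15 bricklayers: 378/15 = 126/5 hours.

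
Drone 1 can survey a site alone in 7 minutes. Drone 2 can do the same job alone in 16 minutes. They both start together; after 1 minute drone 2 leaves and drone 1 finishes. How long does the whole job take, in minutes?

105/16 minutes

In the first 1 minute the combined rate is 23/112, so 23/112 of the job is done, leaving 89/112.
After drone 2 leaves the rate is 1/7 per minute; the remaining 89/112 takes 89/16 minutes.
Total = 1 + 89/16 = 105/16 minutes.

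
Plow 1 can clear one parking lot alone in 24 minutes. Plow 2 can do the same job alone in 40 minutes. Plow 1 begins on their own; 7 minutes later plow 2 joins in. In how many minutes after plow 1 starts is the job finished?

141/8 minutes

In the first 7 minutes plow 1 alone does 7/24 of the job, leaving 17/24.
Once everyone is working, combined rate: 1/24 + 1/40 = (5 + 3)/120 = 8/120 = 1/15 per minute.
Remaining 17/24 at 1/15 per minute takes 85/8 minutes.
Total from the start = 7 + 85/8 = 141/8 minutes.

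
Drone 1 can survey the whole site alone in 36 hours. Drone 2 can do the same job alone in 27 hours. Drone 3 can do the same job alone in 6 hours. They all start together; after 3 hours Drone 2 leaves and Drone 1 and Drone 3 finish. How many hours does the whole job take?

In the first 3 hours the combined rate is 25/108, so 25/36 of the job is done, leaving 11/36.
After Drone 2 leaves the rate is 7/36 per hour; the remaining 11/36 takes 11/7 hours.
Total = 3 + 11/7 = 32/7 hours.

32/7 hours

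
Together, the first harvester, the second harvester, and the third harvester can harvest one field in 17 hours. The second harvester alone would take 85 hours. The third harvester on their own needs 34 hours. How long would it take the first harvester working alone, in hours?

Combined rate is 1/17 per hour.
Known contribution: 1/85 + 1/34 = (2 + 5)/170 = 7/170 per hour.
So the first harvester's rate is 1/17 − 7/170 = 3/170, meaning 170/3 hours alone.

170/3 hours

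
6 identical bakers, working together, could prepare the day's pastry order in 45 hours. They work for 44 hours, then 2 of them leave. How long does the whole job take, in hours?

One baker does 1/270 of the job per hour.
After 44 hours with 6 bakers, 44/45 is done (1/45 left).
With 4 bakers the rate is 4/270 = 2/135, so the rest takes 1/45 ÷ 2/135 = 3/2 hours.
Total = 44 + 3/2 = 91/2 hours.

91/2 hours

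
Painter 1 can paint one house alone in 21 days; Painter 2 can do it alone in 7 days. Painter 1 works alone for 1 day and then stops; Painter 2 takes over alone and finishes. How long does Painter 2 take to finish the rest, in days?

20/3 days

In 1 day Painter 1 does 1/21 of the job, leaving 20/21.
Painter 2 works at 1/7 per day, so finishing takes 20/21 ÷ 1/7 = 20/3 days.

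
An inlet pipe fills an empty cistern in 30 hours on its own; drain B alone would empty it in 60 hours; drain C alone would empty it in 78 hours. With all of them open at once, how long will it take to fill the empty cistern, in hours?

260 hours

Net rate = 1/30 − 1/60 − 1/78 = (26 − 13 − 10)/780 = 3/780 = 1/260 per hour.
Filling time = 1 ÷ (1/260) = 260 hours.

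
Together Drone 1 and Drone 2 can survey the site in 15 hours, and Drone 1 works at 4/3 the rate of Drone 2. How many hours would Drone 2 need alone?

Let Drone 2's rate be r; then Drone 1's rate is (4/3)r, so together (4/3 + 1)r = (7/3)r = 1/15.
Thus r = 1/35 per hour.
Drone 2 alone: 35 hours; Drone 1 alone: 105/4 hours.

35 hours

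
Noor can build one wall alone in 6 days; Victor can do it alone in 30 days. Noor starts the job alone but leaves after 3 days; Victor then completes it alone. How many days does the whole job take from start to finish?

In 3 days Noor does 3/6 = 1/2 of the job, leaving 1/2.
Victor works at 1/30 per day, so finishing takes 1/2 ÷ 1/30 = 15 days.
Total time = 3 + 15 = 18 days.

18 days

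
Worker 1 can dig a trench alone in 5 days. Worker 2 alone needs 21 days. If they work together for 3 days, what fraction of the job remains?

9/35

Combined rate: 1/5 + 1/21 = (21 + 5)/105 = 26/105 per day.
In 3 days they complete 3·26/105 = 26/35 of the job.
So 9/35 remains.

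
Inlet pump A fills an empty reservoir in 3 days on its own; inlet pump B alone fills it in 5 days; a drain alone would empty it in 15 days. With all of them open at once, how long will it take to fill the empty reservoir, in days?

15/7 days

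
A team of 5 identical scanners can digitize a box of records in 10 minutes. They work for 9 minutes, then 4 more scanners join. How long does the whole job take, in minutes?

86/9 minutes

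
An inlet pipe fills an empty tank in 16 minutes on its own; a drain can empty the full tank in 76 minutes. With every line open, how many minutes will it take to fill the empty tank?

Net rate = 1/16 − 1/76 = (19 − 4)/304 = 15/304 per minute.
Filling time = 1 ÷ (15/304) = 304/15 minutes.

304/15 minutes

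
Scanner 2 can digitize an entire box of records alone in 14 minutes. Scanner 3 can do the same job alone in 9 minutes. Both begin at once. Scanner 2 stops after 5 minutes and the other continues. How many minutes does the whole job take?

81/14 minutes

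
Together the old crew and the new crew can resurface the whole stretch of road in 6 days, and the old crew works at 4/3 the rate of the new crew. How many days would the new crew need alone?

14 days

Let the new crew's rate be r; then the old crew's rate is (4/3)r, so together (4/3 + 1)r = (7/3)r = 1/6.
Thus r = 1/14 per day.
The new crew alone: 14 days; the old crew alone: 21/2 days.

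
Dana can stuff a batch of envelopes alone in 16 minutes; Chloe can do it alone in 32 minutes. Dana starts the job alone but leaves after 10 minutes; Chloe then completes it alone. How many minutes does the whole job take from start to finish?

In 10 minutes Dana does 10/16 = 5/8 of the job, leaving 3/8.
Chloe works at 1/32 per minute, so finishing takes 3/8 ÷ 1/32 = 12 minutes.
Total time = 10 + 12 = 22 minutes.

22 minutes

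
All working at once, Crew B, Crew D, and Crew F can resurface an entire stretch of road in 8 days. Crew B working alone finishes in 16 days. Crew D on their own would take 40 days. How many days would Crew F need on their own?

80/3 days

Combined rate is 1/8 per day.
Known contribution: 1/16 + 1/40 = (5 + 2)/80 = 7/80 per day.
So Crew F's rate is 1/8 − 7/80 = 3/80, meaning 80/3 days alone.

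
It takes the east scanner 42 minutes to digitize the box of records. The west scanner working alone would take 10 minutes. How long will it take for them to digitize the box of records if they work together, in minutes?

105/13 minutes

Combined rate: 1/42 + 1/10 = (5 + 21)/210 = 26/210 = 13/105 per minute.
Time = 1 ÷ (13/105) = 105/13 minutes.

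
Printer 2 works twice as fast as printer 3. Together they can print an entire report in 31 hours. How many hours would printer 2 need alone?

93/2 hours

Let printer 3's rate be r; then printer 2's rate is 2r, so together (2 + 1)r = 3r = 1/31.
Thus r = 1/93 per hour.
Printer 3 alone: 93 hours; printer 2 alone: 93/2 hours.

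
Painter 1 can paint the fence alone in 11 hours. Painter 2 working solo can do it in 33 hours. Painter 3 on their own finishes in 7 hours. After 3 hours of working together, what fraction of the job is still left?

Combined rate: 1/11 + 1/33 + 1/7 = (21 + 7 + 33)/231 = 61/231 per hour.
In 3 hours they complete 3·61/231 = 61/77 of the job.
So 16/77 remains.

16/77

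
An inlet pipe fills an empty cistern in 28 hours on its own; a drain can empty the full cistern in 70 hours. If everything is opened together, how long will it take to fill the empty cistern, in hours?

140/3 hours

Net rate = 1/28 − 1/70 = (5 − 2)/140 = 3/140 per hour.
Filling time = 1 ÷ (3/140) = 140/3 hours.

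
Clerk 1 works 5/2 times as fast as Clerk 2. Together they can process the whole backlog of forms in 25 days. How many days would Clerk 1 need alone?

35 days

Let Clerk 2's rate be r; then Clerk 1's rate is (5/2)r, so together (5/2 + 1)r = (7/2)r = 1/25.
Thus r = 2/175 per day.
Clerk 2 alone: 175/2 days; Clerk 1 alone: 35 days.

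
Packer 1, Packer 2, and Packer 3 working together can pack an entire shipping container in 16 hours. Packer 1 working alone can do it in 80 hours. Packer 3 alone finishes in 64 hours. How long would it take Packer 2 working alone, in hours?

320/11 hours

Combined rate is 1/16 per hour.
Known contribution: 1/80 + 1/64 = (4 + 5)/320 = 9/320 per hour.
So Packer 2's rate is 1/16 − 9/320 = 11/320, meaning 320/11 hours alone.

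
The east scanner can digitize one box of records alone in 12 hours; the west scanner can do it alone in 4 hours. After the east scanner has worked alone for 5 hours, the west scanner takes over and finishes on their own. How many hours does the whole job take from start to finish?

22/3 hours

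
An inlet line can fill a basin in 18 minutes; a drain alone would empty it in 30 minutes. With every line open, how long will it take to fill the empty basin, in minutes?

Net rate = 1/18 − 1/30 = (5 − 3)/90 = 2/90 = 1/45 per minute.
Filling time = 1 ÷ (1/45) = 45 minutes.

45 minutes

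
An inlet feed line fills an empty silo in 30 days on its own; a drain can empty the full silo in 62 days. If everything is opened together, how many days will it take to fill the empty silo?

465/8 days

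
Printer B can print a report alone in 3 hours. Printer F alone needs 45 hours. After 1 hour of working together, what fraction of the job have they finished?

Combined rate: 1/3 + 1/45 = (15 + 1)/45 = 16/45 per hour.
In 1 hour they complete 1·16/45 = 16/45 of the job.

16/45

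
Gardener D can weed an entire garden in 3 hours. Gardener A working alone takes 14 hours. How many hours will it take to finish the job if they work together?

Combined rate: 1/3 + 1/14 = (14 + 3)/42 = 17/42 per hour.
Time = 1 ÷ (17/42) = 42/17 hours.

42/17 hours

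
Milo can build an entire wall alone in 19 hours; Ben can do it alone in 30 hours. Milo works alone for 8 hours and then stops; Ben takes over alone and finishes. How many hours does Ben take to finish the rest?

In 8 hours Milo does 8/19 of the job, leaving 11/19.
Ben works at 1/30 per hour, so finishing takes 11/19 ÷ 1/30 = 330/19 hours.

330/19 hours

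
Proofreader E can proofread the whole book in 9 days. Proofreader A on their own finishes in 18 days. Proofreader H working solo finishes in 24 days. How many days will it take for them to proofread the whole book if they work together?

Combined rate: 1/9 + 1/18 + 1/24 = (8 + 4 + 3)/72 = 15/72 = 5/24 per day.
Time = 1 ÷ (5/24) = 24/5 days.

24/5 days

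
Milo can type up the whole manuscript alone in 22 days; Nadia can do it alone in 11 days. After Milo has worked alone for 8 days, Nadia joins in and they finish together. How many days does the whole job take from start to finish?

In 8 days Milo does 8/22 = 4/11 of the job, leaving 7/11.
Milo and Nadia together work at 3/22 per day, so finishing takes 7/11 ÷ 3/22 = 14/3 days.
Total time = 8 + 14/3 = 38/3 days.

38/3 days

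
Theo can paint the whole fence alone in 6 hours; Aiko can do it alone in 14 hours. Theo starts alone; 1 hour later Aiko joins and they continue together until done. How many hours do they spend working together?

7/2 hours

In 1 hour Theo does 1/6 of the job, leaving 5/6.
Theo and Aiko together work at 5/21 per hour, so finishing takes 5/6 ÷ 5/21 = 7/2 hours.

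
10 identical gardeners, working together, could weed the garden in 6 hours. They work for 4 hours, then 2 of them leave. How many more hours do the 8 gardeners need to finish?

One gardener does 1/60 of the job per hour.
After 4 hours with 10 gardeners, 2/3 is done (1/3 left).
With 8 gardeners the rate is 8/60 = 2/15, so the rest takes 1/3 ÷ 2/15 = 5/2 hours.

5/2 hours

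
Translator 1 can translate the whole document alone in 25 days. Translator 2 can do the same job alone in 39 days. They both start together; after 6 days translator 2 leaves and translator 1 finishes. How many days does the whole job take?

In the first 6 days the combined rate is 64/975, so 128/325 of the job is done, leaving 197/325.
After translator 2 leaves the rate is 1/25 per day; the remaining 197/325 takes 197/13 days.
Total = 6 + 197/13 = 275/13 days.

275/13 days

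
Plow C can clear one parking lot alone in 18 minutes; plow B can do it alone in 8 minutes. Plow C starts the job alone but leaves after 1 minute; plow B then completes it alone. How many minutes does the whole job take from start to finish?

In 1 minute plow C does 1/18 of the job, leaving 17/18.
Plow B works at 1/8 per minute, so finishing takes 17/18 ÷ 1/8 = 68/9 minutes.
Total time = 1 + 68/9 = 77/9 minutes.

77/9 minutes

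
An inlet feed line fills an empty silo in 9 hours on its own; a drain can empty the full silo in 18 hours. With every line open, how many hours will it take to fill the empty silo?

18 hours

Net rate = 1/9 − 1/18 = (2 − 1)/18 = 1/18 per hour.
Filling time = 1 ÷ (1/18) = 18 hours.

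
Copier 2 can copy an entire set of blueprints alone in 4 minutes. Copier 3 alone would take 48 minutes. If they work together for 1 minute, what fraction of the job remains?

Combined rate: 1/4 + 1/48 = (12 + 1)/48 = 13/48 per minute.
In 1 minute they complete 1·13/48 = 13/48 of the job.
So 35/48 remains.

35/48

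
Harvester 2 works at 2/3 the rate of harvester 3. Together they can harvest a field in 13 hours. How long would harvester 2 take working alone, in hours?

65/2 hours

Let harvester 3's rate be r; then harvester 2's rate is (2/3)r, so together (2/3 + 1)r = (5/3)r = 1/13.
Thus r = 3/65 per hour.
Harvester 3 alone: 65/3 hours; harvester 2 alone: 65/2 hours.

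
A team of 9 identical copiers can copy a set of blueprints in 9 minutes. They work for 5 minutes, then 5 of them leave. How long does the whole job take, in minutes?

14 minutes

One copier does 1/81 of the job per minute.
After 5 minutes with 9 copiers, 5/9 is done (4/9 left).
With 4 copiers the rate is 4/81, so the rest takes 4/9 ÷ 4/81 = 9 minutes.
Total = 5 + 9 = 14 minutes.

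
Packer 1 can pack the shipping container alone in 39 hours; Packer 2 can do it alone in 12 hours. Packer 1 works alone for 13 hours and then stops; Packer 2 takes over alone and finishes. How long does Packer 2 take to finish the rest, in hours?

In 13 hours Packer 1 does 13/39 = 1/3 of the job, leaving 2/3.
Packer 2 works at 1/12 per hour, so finishing takes 2/3 ÷ 1/12 = 8 hours.

8 hours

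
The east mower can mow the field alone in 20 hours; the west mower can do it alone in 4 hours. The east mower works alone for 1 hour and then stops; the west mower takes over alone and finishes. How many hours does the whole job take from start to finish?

In 1 hour the east mower does 1/20 of the job, leaving 19/20.
The west mower works at 1/4 per hour, so finishing takes 19/20 ÷ 1/4 = 19/5 hours.
Total time = 1 + 19/5 = 24/5 hours.

24/5 hours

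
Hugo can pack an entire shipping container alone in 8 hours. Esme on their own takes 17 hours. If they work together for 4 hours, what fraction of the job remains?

Combined rate: 1/8 + 1/17 = (17 + 8)/136 = 25/136 per hour.
In 4 hours they complete 4·25/136 = 25/34 of the job.
So 9/34 remains.

9/34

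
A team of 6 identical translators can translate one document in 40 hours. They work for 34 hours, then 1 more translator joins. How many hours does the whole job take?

One translator does 1/240 of the job per hour.
After 34 hours with 6 translators, 17/20 is done (3/20 left).
With 7 translators the rate is 7/240, so the rest takes 3/20 ÷ 7/240 = 36/7 hours.
Total = 34 + 36/7 = 274/7 hours.

274/7 hours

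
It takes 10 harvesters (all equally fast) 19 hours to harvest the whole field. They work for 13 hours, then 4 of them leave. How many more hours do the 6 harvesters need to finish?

One harvester does 1/190 of the job per hour.
After 13 hours with 10 harvesters, 13/19 is done (6/19 left).
With 6 harvesters the rate is 6/190 = 3/95, so the rest takes 6/19 ÷ 3/95 = 10 hours.

10 hours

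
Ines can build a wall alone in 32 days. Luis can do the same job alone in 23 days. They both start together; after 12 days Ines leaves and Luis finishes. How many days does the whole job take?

115/8 days

In the first 12 days the combined rate is 55/736, so 165/184 of the job is done, leaving 19/184.
After Ines leaves the rate is 1/23 per day; the remaining 19/184 takes 19/8 days.
Total = 12 + 19/8 = 115/8 days.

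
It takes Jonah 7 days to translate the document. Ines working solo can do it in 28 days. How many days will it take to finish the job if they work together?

With two workers the combined time is the product over the sum: 7·28/(7+28) = 196/35 = 28/5 days.

28/5 days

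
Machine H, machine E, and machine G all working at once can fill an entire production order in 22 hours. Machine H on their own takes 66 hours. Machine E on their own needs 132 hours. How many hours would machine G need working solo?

44 hours

Combined rate is 1/22 per hour.
Known contribution: 1/66 + 1/132 = (2 + 1)/132 = 3/132 = 1/44 per hour.
So machine G's rate is 1/22 − 1/44 = 1/44, meaning 44 hours alone.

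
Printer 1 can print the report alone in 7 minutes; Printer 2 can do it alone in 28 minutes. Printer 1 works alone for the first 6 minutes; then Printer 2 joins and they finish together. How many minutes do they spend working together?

4/5 minutes

In 6 minutes Printer 1 does 6/7 of the job, leaving 1/7.
Printer 1 and Printer 2 together work at 5/28 per minute, so finishing takes 1/7 ÷ 5/28 = 4/5 minutes.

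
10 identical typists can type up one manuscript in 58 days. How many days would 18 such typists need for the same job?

290/9 days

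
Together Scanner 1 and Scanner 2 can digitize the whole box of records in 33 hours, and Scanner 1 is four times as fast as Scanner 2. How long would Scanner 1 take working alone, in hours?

165/4 hours

Let Scanner 2's rate be r; then Scanner 1's rate is 4r, so together (4 + 1)r = 5r = 1/33.
Thus r = 1/165 per hour.
Scanner 2 alone: 165 hours; Scanner 1 alone: 165/4 hours.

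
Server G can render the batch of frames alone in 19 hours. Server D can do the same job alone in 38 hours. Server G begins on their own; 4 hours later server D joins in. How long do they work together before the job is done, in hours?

10 hours

In the first 4 hours server G alone does 4/19 of the job, leaving 15/19.
Once everyone is working, combined rate: 1/19 + 1/38 = (2 + 1)/38 = 3/38 per hour.
Remaining 15/19 at 3/38 per hour takes 10 hours.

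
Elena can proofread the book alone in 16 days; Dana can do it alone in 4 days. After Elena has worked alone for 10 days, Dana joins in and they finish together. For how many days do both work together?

In 10 days Elena does 10/16 = 5/8 of the job, leaving 3/8.
Elena and Dana together work at 5/16 per day, so finishing takes 3/8 ÷ 5/16 = 6/5 days.

6/5 days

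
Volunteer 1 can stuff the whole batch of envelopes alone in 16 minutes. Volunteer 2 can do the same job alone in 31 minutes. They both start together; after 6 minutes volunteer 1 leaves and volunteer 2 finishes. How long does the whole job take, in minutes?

In the first 6 minutes the combined rate is 47/496, so 141/248 of the job is done, leaving 107/248.
After volunteer 1 leaves the rate is 1/31 per minute; the remaining 107/248 takes 107/8 minutes.
Total = 6 + 107/8 = 155/8 minutes.

155/8 minutes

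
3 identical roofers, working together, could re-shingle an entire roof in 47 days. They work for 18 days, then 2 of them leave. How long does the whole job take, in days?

105 days

One roofer does 1/141 of the job per day.
After 18 days with 3 roofers, 18/47 is done (29/47 left).
With 1 roofer the rate is 1/141, so the rest takes 29/47 ÷ 1/141 = 87 days.
Total = 18 + 87 = 105 days.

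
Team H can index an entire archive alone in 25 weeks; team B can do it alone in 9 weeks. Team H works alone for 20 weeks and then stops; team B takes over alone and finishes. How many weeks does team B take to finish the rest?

9/5 weeks

In 20 weeks team H does 20/25 = 4/5 of the job, leaving 1/5.
Team B works at 1/9 per week, so finishing takes 1/5 ÷ 1/9 = 9/5 weeks.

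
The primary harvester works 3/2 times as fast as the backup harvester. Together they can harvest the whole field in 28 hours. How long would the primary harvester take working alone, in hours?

140/3 hours

Let the backup harvester's rate be r; then the primary harvester's rate is (3/2)r, so together (3/2 + 1)r = (5/2)r = 1/28.
Thus r = 1/70 per hour.
The backup harvester alone: 70 hours; the primary harvester alone: 140/3 hours.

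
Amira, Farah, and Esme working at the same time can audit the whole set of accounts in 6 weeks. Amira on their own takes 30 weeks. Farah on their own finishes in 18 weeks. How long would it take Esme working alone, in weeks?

Combined rate is 1/6 per week.
Known contribution: 1/30 + 1/18 = (3 + 5)/90 = 8/90 = 4/45 per week.
So Esme's rate is 1/6 − 4/45 = 7/90, meaning 90/7 weeks alone.

90/7 weeks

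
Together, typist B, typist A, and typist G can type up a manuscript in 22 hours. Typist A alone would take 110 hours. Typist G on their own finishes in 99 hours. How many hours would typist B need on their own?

495/13 hours

Combined rate is 1/22 per hour.
Known contribution: 1/110 + 1/99 = (9 + 10)/990 = 19/990 per hour.
So typist B's rate is 1/22 − 19/990 = 13/495, meaning 495/13 hours alone.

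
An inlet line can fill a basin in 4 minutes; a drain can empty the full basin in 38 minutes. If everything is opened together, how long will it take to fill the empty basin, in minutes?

76/17 minutes

Net rate = 1/4 − 1/38 = (19 − 2)/76 = 17/76 per minute.
Filling time = 1 ÷ (17/76) = 76/17 minutes.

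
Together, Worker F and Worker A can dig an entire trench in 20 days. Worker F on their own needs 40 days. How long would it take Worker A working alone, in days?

Combined rate is 1/20 per day.
Known contribution: 1/40 per day.
So Worker A's rate is 1/20 − 1/40 = 1/40, meaning 40 days alone.

40 days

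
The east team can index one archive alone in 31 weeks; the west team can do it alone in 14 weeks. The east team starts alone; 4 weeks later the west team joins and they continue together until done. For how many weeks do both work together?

In 4 weeks the east team does 4/31 of the job, leaving 27/31.
The east team and the west team together work at 45/434 per week, so finishing takes 27/31 ÷ 45/434 = 42/5 weeks.

42/5 weeks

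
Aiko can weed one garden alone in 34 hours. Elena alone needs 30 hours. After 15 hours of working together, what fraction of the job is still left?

Combined rate: 1/34 + 1/30 = (15 + 17)/510 = 32/510 = 16/255 per hour.
In 15 hours they complete 15·16/255 = 16/17 of the job.
So 1/17 remains.

1/17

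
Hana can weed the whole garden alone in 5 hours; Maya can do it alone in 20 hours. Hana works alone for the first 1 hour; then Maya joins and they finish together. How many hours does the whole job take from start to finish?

21/5 hours

In 1 hour Hana does 1/5 of the job, leaving 4/5.
Hana and Maya together work at 1/4 per hour, so finishing takes 4/5 ÷ 1/4 = 16/5 hours.
Total time = 1 + 16/5 = 21/5 hours.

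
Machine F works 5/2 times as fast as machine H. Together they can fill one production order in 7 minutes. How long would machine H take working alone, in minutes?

49/2 minutes

Let machine H's rate be r; then machine F's rate is (5/2)r, so together (5/2 + 1)r = (7/2)r = 1/7.
Thus r = 2/49 per minute.
Machine H alone: 49/2 minutes; machine F alone: 49/5 minutes.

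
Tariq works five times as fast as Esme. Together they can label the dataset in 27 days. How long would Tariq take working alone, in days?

162/5 days

Let Esme's rate be r; then Tariq's rate is 5r, so together (5 + 1)r = 6r = 1/27.
Thus r = 1/162 per day.
Esme alone: 162 days; Tariq alone: 162/5 days.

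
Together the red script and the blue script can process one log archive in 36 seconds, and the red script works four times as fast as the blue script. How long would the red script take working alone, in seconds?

Let the blue script's rate be r; then the red script's rate is 4r, so together (4 + 1)r = 5r = 1/36.
Thus r = 1/180 per second.
The blue script alone: 180 seconds; the red script alone: 45 seconds.

45 seconds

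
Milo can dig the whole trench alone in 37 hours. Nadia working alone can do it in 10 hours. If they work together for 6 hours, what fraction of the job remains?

44/185

Combined rate: 1/37 + 1/10 = (10 + 37)/370 = 47/370 per hour.
In 6 hours they complete 6·47/370 = 141/185 of the job.
So 44/185 remains.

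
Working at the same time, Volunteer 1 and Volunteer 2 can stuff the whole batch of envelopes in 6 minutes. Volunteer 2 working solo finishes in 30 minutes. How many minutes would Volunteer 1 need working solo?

Combined rate is 1/6 per minute.
Known contribution: 1/30 per minute.
So Volunteer 1's rate is 1/6 − 1/30 = 2/15, meaning 15/2 minutes alone.

15/2 minutes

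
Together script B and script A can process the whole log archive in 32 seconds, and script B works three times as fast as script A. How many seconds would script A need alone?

128 seconds

Let script A's rate be r; then script B's rate is 3r, so together (3 + 1)r = 4r = 1/32.
Thus r = 1/128 per second.
Script A alone: 128 seconds; script B alone: 128/3 seconds.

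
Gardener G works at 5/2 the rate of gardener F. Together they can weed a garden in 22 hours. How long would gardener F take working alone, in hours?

77 hours

Let gardener F's rate be r; then gardener G's rate is (5/2)r, so together (5/2 + 1)r = (7/2)r = 1/22.
Thus r = 1/77 per hour.
Gardener F alone: 77 hours; gardener G alone: 154/5 hours.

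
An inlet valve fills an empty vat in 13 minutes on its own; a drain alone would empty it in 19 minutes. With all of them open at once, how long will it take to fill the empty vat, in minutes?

247/6 minutes

Net rate = 1/13 − 1/19 = (19 − 13)/247 = 6/247 per minute.
Filling time = 1 ÷ (6/247) = 247/6 minutes.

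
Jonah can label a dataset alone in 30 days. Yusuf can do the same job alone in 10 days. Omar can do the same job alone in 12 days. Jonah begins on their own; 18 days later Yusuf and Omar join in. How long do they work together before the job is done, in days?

24/13 days

In the first 18 days Jonah alone does 18/30 = 3/5 of the job, leaving 2/5.
Once everyone is working, combined rate: 1/30 + 1/10 + 1/12 = (2 + 6 + 5)/60 = 13/60 per day.
Remaining 2/5 at 13/60 per day takes 24/13 days.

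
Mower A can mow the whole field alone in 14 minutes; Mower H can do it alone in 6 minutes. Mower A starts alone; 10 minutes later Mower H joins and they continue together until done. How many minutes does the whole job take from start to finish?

In 10 minutes Mower A does 10/14 = 5/7 of the job, leaving 2/7.
Mower A and Mower H together work at 5/21 per minute, so finishing takes 2/7 ÷ 5/21 = 6/5 minutes.
Total time = 10 + 6/5 = 56/5 minutes.

56/5 minutes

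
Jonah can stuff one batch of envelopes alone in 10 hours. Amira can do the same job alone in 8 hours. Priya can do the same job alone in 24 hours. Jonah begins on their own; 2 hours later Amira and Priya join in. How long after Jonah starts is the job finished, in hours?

5 hours

In the first 2 hours Jonah alone does 2/10 = 1/5 of the job, leaving 4/5.
Once everyone is working, combined rate: 1/10 + 1/8 + 1/24 = (12 + 15 + 5)/120 = 32/120 = 4/15 per hour.
Remaining 4/5 at 4/15 per hour takes 3 hours.
Total from the start = 2 + 3 = 5 hours.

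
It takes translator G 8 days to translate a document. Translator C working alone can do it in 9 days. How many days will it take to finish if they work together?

With two workers the combined time is the product over the sum: 8·9/(8+9) = 72/17 days.

72/17 days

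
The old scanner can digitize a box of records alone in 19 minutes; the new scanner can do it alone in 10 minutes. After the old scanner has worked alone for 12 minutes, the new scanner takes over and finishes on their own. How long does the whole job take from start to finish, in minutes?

298/19 minutes

In 12 minutes the old scanner does 12/19 of the job, leaving 7/19.
The new scanner works at 1/10 per minute, so finishing takes 7/19 ÷ 1/10 = 70/19 minutes.
Total time = 12 + 70/19 = 298/19 minutes.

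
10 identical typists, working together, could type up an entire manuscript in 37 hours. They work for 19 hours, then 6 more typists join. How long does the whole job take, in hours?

One typist does 1/370 of the job per hour.
After 19 hours with 10 typists, 19/37 is done (18/37 left).
With 16 typists the rate is 16/370 = 8/185, so the rest takes 18/37 ÷ 8/185 = 45/4 hours.
Total = 19 + 45/4 = 121/4 hours.

121/4 hours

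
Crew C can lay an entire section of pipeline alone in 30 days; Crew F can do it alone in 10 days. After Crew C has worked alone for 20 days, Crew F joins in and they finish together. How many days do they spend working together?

5/2 days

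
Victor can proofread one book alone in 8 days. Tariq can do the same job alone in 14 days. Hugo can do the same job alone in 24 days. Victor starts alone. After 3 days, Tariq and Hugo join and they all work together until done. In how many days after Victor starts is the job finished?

45/8 days

In the first 3 days Victor alone does 3/8 of the job, leaving 5/8.
Once everyone is working, combined rate: 1/8 + 1/14 + 1/24 = (21 + 12 + 7)/168 = 40/168 = 5/21 per day.
Remaining 5/8 at 5/21 per day takes 21/8 days.
Total from the start = 3 + 21/8 = 45/8 days.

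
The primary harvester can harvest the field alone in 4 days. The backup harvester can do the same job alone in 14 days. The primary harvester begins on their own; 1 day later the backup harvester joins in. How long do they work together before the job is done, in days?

7/3 days

In the first 1 day the primary harvester alone does 1/4 of the job, leaving 3/4.
Once everyone is working, combined rate: 1/4 + 1/14 = (7 + 2)/28 = 9/28 per day.
Remaining 3/4 at 9/28 per day takes 7/3 days.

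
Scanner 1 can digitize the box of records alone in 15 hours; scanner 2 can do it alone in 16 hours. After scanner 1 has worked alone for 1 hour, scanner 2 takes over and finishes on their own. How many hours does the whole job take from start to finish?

239/15 hours

In 1 hour scanner 1 does 1/15 of the job, leaving 14/15.
Scanner 2 works at 1/16 per hour, so finishing takes 14/15 ÷ 1/16 = 224/15 hours.
Total time = 1 + 224/15 = 239/15 hours.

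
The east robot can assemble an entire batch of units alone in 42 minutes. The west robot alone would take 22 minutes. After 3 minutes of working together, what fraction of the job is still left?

61/77

Combined rate: 1/42 + 1/22 = (11 + 21)/462 = 32/462 = 16/231 per minute.
In 3 minutes they complete 3·16/231 = 16/77 of the job.
So 61/77 remains.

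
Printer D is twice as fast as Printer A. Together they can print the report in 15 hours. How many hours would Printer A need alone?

45 hours

Let Printer A's rate be r; then Printer D's rate is 2r, so together (2 + 1)r = 3r = 1/15.
Thus r = 1/45 per hour.
Printer A alone: 45 hours; Printer D alone: 45/2 hours.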